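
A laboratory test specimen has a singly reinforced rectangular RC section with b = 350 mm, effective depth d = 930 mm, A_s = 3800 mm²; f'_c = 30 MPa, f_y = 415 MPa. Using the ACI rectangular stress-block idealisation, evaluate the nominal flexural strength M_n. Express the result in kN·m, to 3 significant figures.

M_n ≈ 1330 kN·m

T = A_s f_y = 3800 × 415 = 1577000 N = 1577 kN.
From C = T: a = T/(0.85 f'_c b) = 1577000/(0.85 × 30 × 350) = 176.69 mm.
M_n = T(d − a/2) = 1577 kN × (930 − 88.345) mm = 1327.29 kN·m.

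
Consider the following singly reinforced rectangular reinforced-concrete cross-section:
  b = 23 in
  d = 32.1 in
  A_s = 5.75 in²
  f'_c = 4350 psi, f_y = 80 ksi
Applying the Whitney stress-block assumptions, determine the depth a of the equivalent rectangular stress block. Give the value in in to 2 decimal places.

T = A_s f_y = 5.75 × 80 = 460 kips.
a = T/(0.85 f'_c b) = 460/(0.85 × 4.35 × 23) = 5.41 in.

a ≈ 5.41 in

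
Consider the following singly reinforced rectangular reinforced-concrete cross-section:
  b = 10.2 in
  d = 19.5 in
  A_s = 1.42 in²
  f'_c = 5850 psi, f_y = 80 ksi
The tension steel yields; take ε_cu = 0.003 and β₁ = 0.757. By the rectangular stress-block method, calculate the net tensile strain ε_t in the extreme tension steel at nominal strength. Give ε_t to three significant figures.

a = A_s f_y/(0.85 f'_c b) = 2.240 in.
β₁ = 0.757, so c = a/β₁ = 2.240/0.757 = 2.959 in.
From the linear strain diagram with ε_cu = 0.003: ε_t = 0.003 (d − c)/c = 0.003 × (19.5 − 2.959)/2.959 = 0.0168.
Since ε_t ≥ 0.005, the section is tension-controlled.

ε_t ≈ 0.0168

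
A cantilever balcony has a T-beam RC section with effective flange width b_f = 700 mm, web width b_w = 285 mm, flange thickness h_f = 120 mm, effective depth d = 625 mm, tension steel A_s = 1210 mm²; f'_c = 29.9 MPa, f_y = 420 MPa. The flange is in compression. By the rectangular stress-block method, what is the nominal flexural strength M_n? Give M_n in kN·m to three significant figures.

M_n ≈ 310 kN·m

Tension: T = A_s f_y = 1210 × 420 = 508200 N.
Try a within the flange: a = T/(0.85 f'_c b_f) = 508200/(0.85 × 29.9 × 700) = 28.57 mm.
Since a = 28.57 ≤ h_f = 120 mm, the stress block lies entirely in the flange; analyse as a rectangular beam of width b_f.
M_n = T(d − a/2) = 508200 × (625 − 14.285) = 310.37 × 10⁶ N·mm.
M_n = 310.37 kN·m.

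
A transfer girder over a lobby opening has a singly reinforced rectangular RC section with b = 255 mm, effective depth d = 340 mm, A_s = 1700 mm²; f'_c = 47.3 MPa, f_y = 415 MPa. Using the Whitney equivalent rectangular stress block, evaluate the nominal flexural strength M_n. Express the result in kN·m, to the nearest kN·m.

M_n ≈ 216 kN·m

T = A_s f_y = 1700 × 415 = 705500 N = 705.5 kN.
From C = T: a = T/(0.85 f'_c b) = 705500/(0.85 × 47.3 × 255) = 68.81 mm.
M_n = T(d − a/2) = 705.5 kN × (340 − 34.405) mm = 215.60 kN·m.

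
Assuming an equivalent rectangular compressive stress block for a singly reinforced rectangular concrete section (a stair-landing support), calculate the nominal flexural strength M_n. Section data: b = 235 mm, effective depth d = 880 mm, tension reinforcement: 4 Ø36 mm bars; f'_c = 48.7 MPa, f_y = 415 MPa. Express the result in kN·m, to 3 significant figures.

A_s = 4 × 1018 = 4072 mm².
T = A_s f_y = 4072 × 415 = 1689880 N = 1689.88 kN.
From C = T: a = T/(0.85 f'_c b) = 1689880/(0.85 × 48.7 × 235) = 173.72 mm.
M_n = T(d − a/2) = 1689.88 kN × (880 − 86.86) mm = 1340.31 kN·m.

M_n ≈ 1340 kN·m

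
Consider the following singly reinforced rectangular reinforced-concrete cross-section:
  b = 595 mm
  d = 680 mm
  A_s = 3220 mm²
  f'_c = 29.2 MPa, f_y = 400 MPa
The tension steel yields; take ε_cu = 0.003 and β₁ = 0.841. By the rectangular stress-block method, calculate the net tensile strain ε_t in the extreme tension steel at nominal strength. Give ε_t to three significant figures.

ε_t ≈ 0.0167

a = A_s f_y/(0.85 f'_c b) = 87.22 mm.
β₁ = 0.841, so c = a/β₁ = 87.22/0.841 = 103.71 mm.
From the linear strain diagram with ε_cu = 0.003: ε_t = 0.003 (d − c)/c = 0.003 × (680 − 103.71)/103.71 = 0.0167.
Since ε_t ≥ 0.005, the section is tension-controlled.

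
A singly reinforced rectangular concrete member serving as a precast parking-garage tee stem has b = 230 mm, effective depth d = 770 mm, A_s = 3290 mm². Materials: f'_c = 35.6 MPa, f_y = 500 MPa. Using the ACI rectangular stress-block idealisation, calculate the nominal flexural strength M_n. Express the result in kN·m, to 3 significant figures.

T = A_s f_y = 3290 × 500 = 1645000 N = 1645 kN.
From C = T: a = T/(0.85 f'_c b) = 1645000/(0.85 × 35.6 × 230) = 236.36 mm.
M_n = T(d − a/2) = 1645 kN × (770 − 118.18) mm = 1072.24 kN·m.

M_n ≈ 1070 kN·m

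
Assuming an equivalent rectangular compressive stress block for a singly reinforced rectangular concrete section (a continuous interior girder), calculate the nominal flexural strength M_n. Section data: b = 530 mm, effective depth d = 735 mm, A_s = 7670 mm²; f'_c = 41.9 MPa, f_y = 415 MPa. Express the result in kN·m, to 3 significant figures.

T = A_s f_y = 7670 × 415 = 3183050 N = 3183.05 kN.
From C = T: a = T/(0.85 f'_c b) = 3183050/(0.85 × 41.9 × 530) = 168.63 mm.
M_n = T(d − a/2) = 3183.05 kN × (735 − 84.315) mm = 2071.16 kN·m.

M_n ≈ 2070 kN·m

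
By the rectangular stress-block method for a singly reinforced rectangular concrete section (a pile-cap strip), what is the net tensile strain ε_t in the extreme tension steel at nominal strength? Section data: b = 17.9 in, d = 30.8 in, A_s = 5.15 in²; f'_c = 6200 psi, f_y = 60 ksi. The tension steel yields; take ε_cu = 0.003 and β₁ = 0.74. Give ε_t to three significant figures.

ε_t ≈ 0.0179

a = A_s f_y/(0.85 f'_c b) = 3.276 in.
β₁ = 0.74, so c = a/β₁ = 3.276/0.74 = 4.427 in.
From the linear strain diagram with ε_cu = 0.003: ε_t = 0.003 (d − c)/c = 0.003 × (30.8 − 4.427)/4.427 = 0.0179.
Since ε_t ≥ 0.005, the section is tension-controlled.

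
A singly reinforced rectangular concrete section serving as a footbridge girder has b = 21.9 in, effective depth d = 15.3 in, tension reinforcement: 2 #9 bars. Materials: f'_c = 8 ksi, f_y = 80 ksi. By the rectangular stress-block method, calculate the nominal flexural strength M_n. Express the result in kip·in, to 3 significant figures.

M_n ≈ 2360 kip·in

A_s = 2 × 1 = 2 in².
T = A_s f_y = 2 × 80 = 160 kips.
a = T/(0.85 f'_c b) = 160/(0.85 × 8 × 21.9) = 1.074 in.
M_n = T(d − a/2) = 160 × (15.3 − 0.537) = 2362.1 kip·in.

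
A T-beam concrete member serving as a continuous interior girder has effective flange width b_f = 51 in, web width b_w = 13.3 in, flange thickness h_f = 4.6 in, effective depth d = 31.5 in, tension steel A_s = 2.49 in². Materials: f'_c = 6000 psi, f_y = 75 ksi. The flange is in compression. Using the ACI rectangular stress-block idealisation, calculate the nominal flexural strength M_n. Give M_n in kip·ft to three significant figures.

M_n ≈ 485 kip·ft

Tension: T = A_s f_y = 2.49 × 75 = 186.75 kips.
Try a within the flange: a = T/(0.85 f'_c b_f) = 186.75/(0.85 × 6 × 51) = 0.718 in.
Since a = 0.718 ≤ h_f = 4.6 in, the stress block lies entirely in the flange; analyse as a rectangular beam of width b_f.
M_n = T(d − a/2) = 186.75 × (31.5 − 0.359) = 5815.6 kip·in.
M_n = 5815.6/12 = 484.63 kip·ft.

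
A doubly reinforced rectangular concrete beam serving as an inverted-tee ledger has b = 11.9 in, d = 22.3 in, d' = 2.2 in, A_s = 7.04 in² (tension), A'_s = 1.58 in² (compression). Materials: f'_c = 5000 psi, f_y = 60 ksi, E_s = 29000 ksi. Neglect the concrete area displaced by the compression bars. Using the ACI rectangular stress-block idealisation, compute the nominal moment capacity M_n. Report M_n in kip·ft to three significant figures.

M_n ≈ 679 kip·ft

Assume both steels yield.
a = (A_s − A'_s) f_y/(0.85 f'_c b) = (7.04 − 1.58) × 60/(0.85 × 5 × 11.9) = 6.478 in.
c = a/β₁ = 6.478/0.8 = 8.098 in; ε'_s = 0.003(c − d')/c = 0.0022 ≥ ε_y = 0.0021, so the compression steel yields.
M_n = (A_s − A'_s) f_y (d − a/2) + A'_s f_y (d − d') = 327.6 × (22.3 − 3.239) + 94.8 × (22.3 − 2.2) = 6244.4 + 1905.5 = 8149.9 kip·in = 8149.9/12 = 679.16 kip·ft.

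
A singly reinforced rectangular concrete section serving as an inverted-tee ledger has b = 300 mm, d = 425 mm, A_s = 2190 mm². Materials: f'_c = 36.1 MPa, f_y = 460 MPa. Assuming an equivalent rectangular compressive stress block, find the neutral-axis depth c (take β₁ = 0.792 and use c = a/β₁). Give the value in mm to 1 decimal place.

T = A_s f_y = 2190 × 460 = 1007400 N = 1007.4 kN.
Setting C = 0.85 f'_c a b equal to T: a = 1007400/(0.85 × 36.1 × 300) = 109.435 mm.
With β₁ = 0.792, c = a/β₁ = 109.435/0.792 = 138.2 mm.

c ≈ 138.2 mm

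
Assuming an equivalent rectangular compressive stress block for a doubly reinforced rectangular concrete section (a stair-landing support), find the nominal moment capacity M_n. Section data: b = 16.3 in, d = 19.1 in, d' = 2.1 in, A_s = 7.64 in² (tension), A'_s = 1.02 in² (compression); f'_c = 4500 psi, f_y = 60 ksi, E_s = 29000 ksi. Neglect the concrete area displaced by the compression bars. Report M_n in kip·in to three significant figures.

M_n ≈ 7360 kip·in

Assume both steels yield.
a = (A_s − A'_s) f_y/(0.85 f'_c b) = (7.64 − 1.02) × 60/(0.85 × 4.5 × 16.3) = 6.371 in.
c = a/β₁ = 6.371/0.825 = 7.722 in; ε'_s = 0.003(c − d')/c = 0.0022 ≥ ε_y = 0.0021, so the compression steel yields.
M_n = (A_s − A'_s) f_y (d − a/2) + A'_s f_y (d − d') = 397.2 × (19.1 − 3.1855) + 61.2 × (19.1 − 2.1) = 6321.2 + 1040.4 = 7361.6 kip·in.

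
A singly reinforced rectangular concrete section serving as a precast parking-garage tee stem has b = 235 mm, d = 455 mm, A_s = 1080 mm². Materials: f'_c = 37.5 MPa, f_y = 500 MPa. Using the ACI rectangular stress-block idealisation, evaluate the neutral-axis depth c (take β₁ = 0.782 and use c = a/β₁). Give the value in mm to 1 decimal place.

c ≈ 92.2 mm

T = A_s f_y = 1080 × 500 = 540000 N = 540 kN.
Setting C = 0.85 f'_c a b equal to T: a = 540000/(0.85 × 37.5 × 235) = 72.090 mm.
With β₁ = 0.782, c = a/β₁ = 72.090/0.782 = 92.2 mm.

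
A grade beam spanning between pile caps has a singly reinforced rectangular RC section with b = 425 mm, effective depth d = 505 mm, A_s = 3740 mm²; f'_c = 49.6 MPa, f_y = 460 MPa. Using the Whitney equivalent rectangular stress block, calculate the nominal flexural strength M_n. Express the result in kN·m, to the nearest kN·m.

M_n ≈ 786 kN·m

T = A_s f_y = 3740 × 460 = 1720400 N = 1720.4 kN.
From C = T: a = T/(0.85 f'_c b) = 1720400/(0.85 × 49.6 × 425) = 96.02 mm.
M_n = T(d − a/2) = 1720.4 kN × (505 − 48.01) mm = 786.21 kN·m.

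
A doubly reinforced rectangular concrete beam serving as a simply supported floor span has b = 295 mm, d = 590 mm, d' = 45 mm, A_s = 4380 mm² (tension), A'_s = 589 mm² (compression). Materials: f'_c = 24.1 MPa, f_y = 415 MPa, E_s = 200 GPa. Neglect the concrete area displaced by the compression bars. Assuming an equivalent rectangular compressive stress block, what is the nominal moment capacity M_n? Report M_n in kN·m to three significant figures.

Assume both tension and compression steel yield.
Net tension couple steel: A_s − A'_s = 3791 mm².
a = (A_s − A'_s) f_y / (0.85 f'_c b) = 1573265/(0.85 × 24.1 × 295) = 260.34 mm.
c = a/β₁ = 260.34/0.85 = 306.28 mm; ε'_s = 0.003(c − d')/c = 0.0026 ≥ f_y/E_s = 0.0021, so compression steel does yield.
M_n = (A_s − A'_s) f_y (d − a/2) + A'_s f_y (d − d') = [1573265 × (590 − 130.17) + 244435 × (590 − 45)] × 10⁻⁶ = 723.43 + 133.22 = 856.65 kN·m.

M_n ≈ 857 kN·m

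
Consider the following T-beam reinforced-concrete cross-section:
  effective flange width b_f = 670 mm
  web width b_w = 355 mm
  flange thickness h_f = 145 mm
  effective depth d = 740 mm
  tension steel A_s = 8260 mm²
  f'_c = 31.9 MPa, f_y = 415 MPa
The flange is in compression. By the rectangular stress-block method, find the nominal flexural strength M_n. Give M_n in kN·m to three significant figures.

M_n ≈ 2200 kN·m

Tension: T = A_s f_y = 8260 × 415 = 3427900 N.
Try a within the flange: a = T/(0.85 f'_c b_f) = 3427900/(0.85 × 31.9 × 670) = 188.69 mm.
a = 188.69 > h_f = 145 mm: the block extends into the web. Split into flange-overhang and web parts.
C_f = 0.85 f'_c (b_f − b_w) h_f = 0.85 × 31.9 × (670 − 355) × 145 = 1238478 N.
Remaining web compression depth: a_w = (T − C_f)/(0.85 f'_c b_w) = (3427900 − 1238478)/(0.85 × 31.9 × 355) = 227.45 mm.
M_n = C_f(d − h_f/2) + (T − C_f)(d − a_w/2) = 1238478 × (740 − 72.5) + 2189422 × (740 − 113.725) = 826.68 + 1371.18 = 2197.86 × 10⁶ N·mm.
M_n = 2197.86 kN·m.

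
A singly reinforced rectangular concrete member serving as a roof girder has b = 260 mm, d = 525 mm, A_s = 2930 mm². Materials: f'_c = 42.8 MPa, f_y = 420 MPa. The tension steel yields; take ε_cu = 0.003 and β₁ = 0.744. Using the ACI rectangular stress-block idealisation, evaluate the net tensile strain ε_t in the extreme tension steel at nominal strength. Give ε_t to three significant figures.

ε_t ≈ 0.00601

a = A_s f_y/(0.85 f'_c b) = 130.10 mm.
β₁ = 0.744, so c = a/β₁ = 130.10/0.744 = 174.87 mm.
From the linear strain diagram with ε_cu = 0.003: ε_t = 0.003 (d − c)/c = 0.003 × (525 − 174.87)/174.87 = 0.00601.
Since ε_t ≥ 0.005, the section is tension-controlled.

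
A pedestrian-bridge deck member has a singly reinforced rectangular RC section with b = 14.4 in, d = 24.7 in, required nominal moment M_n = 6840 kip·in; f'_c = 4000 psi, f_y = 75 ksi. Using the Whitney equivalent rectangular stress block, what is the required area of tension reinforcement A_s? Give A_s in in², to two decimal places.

From M_n = 0.85 f'_c a b (d − a/2):
a = d − √(d² − 2M_n/(0.85 f'_c b)) = 24.7 − √(24.7² − 2 × 6840/(0.85 × 4 × 14.4)) = 6.515 in.
A_s = 0.85 f'_c a b / f_y = 0.85 × 4 × 6.515 × 14.4 / 75 = 4.253 in².

A_s ≈ 4.25 in²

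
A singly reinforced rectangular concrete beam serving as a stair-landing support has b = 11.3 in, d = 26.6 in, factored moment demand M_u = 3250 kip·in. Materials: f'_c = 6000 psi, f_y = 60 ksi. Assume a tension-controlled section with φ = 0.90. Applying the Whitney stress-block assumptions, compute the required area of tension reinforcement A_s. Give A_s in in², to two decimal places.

M_n = M_u/φ = 3250/0.90 = 3611.11 kip·in.
From M_n = 0.85 f'_c a b (d − a/2):
a = d − √(d² − 2M_n/(0.85 f'_c b)) = 26.6 − √(26.6² − 2 × 3611.11/(0.85 × 6 × 11.3)) = 2.470 in.
A_s = 0.85 f'_c a b / f_y = 0.85 × 6 × 2.470 × 11.3 / 60 = 2.372 in².

A_s ≈ 2.37 in²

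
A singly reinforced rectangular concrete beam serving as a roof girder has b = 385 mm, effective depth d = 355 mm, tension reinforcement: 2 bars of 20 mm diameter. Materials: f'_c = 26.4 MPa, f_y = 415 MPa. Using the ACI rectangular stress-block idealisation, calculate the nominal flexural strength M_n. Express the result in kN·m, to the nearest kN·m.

M_n ≈ 89 kN·m

A_s = 2 × 314 = 628 mm².
T = A_s f_y = 628 × 415 = 260620 N = 260.62 kN.
From C = T: a = T/(0.85 f'_c b) = 260620/(0.85 × 26.4 × 385) = 30.17 mm.
M_n = T(d − a/2) = 260.62 kN × (355 − 15.085) mm = 88.59 kN·m.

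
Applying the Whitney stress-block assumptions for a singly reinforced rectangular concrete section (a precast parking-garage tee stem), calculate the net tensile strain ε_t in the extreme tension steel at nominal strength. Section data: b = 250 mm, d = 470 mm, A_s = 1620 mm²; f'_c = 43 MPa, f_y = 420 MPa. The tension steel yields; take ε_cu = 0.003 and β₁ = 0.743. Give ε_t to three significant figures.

ε_t ≈ 0.0111

a = A_s f_y/(0.85 f'_c b) = 74.46 mm.
β₁ = 0.743, so c = a/β₁ = 74.46/0.743 = 100.22 mm.
From the linear strain diagram with ε_cu = 0.003: ε_t = 0.003 (d − c)/c = 0.003 × (470 − 100.22)/100.22 = 0.0111.
Since ε_t ≥ 0.005, the section is tension-controlled.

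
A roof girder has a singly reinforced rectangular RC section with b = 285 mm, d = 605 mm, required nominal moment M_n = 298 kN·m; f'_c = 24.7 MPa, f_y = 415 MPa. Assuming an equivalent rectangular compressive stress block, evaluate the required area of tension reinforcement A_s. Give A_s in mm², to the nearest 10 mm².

With M_n = 0.85 f'_c a b (d − a/2), solve the quadratic for a:
a = d − √(d² − 2M_n/(0.85 f'_c b)) = 605 − √(605² − 2 × 298×10⁶/(0.85 × 24.7 × 285)) = 88.84 mm.
A_s = 0.85 f'_c a b / f_y = 0.85 × 24.7 × 88.84 × 285 / 415 = 1280.9 mm².

A_s ≈ 1280 mm²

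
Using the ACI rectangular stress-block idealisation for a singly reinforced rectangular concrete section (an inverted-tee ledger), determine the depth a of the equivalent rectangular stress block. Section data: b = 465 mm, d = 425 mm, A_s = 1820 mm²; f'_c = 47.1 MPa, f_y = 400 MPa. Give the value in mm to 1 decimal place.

a ≈ 39.1 mm

T = A_s f_y = 1820 × 400 = 728000 N = 728 kN.
Setting C = 0.85 f'_c a b equal to T: a = 728000/(0.85 × 47.1 × 465) = 39.1 mm.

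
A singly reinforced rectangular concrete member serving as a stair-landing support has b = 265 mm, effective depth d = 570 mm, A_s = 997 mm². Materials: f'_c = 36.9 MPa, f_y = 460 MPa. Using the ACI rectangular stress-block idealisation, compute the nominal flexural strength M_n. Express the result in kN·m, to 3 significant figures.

T = A_s f_y = 997 × 460 = 458620 N = 458.62 kN.
From C = T: a = T/(0.85 f'_c b) = 458620/(0.85 × 36.9 × 265) = 55.18 mm.
M_n = T(d − a/2) = 458.62 kN × (570 − 27.59) mm = 248.76 kN·m.

M_n ≈ 249 kN·m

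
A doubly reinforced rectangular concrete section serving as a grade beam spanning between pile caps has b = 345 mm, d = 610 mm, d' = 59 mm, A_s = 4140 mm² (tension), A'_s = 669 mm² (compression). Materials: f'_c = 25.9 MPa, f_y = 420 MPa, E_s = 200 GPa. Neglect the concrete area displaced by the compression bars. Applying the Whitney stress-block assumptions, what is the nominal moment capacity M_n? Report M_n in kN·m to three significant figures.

M_n ≈ 904 kN·m

Assume both tension and compression steel yield.
Net tension couple steel: A_s − A'_s = 3471 mm².
a = (A_s − A'_s) f_y / (0.85 f'_c b) = 1457820/(0.85 × 25.9 × 345) = 191.94 mm.
c = a/β₁ = 191.94/0.85 = 225.81 mm; ε'_s = 0.003(c − d')/c = 0.0022 ≥ f_y/E_s = 0.0021, so compression steel does yield.
M_n = (A_s − A'_s) f_y (d − a/2) + A'_s f_y (d − d') = [1457820 × (610 − 95.97) + 280980 × (610 − 59)] × 10⁻⁶ = 749.36 + 154.82 = 904.18 kN·m.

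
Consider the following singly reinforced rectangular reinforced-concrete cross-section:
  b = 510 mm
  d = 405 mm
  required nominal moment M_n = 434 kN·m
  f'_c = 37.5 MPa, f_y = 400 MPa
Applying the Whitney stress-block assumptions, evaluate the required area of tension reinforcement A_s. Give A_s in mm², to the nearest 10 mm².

A_s ≈ 2940 mm²

With M_n = 0.85 f'_c a b (d − a/2), solve the quadratic for a:
a = d − √(d² − 2M_n/(0.85 f'_c b)) = 405 − √(405² − 2 × 434×10⁶/(0.85 × 37.5 × 510)) = 72.39 mm.
A_s = 0.85 f'_c a b / f_y = 0.85 × 37.5 × 72.39 × 510 / 400 = 2942.0 mm².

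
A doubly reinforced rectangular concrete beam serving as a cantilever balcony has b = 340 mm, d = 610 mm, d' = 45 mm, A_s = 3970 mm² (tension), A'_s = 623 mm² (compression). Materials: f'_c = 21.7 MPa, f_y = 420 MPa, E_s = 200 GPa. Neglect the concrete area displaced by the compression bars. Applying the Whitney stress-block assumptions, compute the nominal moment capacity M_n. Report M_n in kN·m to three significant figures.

M_n ≈ 848 kN·m

Assume both tension and compression steel yield.
Net tension couple steel: A_s − A'_s = 3347 mm².
a = (A_s − A'_s) f_y / (0.85 f'_c b) = 1405740/(0.85 × 21.7 × 340) = 224.15 mm.
c = a/β₁ = 224.15/0.85 = 263.71 mm; ε'_s = 0.003(c − d')/c = 0.0025 ≥ f_y/E_s = 0.0021, so compression steel does yield.
M_n = (A_s − A'_s) f_y (d − a/2) + A'_s f_y (d − d') = [1405740 × (610 − 112.075) + 261660 × (610 − 45)] × 10⁻⁶ = 699.95 + 147.84 = 847.79 kN·m.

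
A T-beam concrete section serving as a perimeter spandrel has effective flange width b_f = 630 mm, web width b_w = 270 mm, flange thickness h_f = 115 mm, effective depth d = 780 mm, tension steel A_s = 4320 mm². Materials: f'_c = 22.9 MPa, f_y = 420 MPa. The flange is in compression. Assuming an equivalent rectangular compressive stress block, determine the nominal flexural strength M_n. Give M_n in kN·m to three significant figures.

M_n ≈ 1270 kN·m

Tension: T = A_s f_y = 4320 × 420 = 1814400 N.
Try a within the flange: a = T/(0.85 f'_c b_f) = 1814400/(0.85 × 22.9 × 630) = 147.96 mm.
a = 147.96 > h_f = 115 mm: the block extends into the web. Split into flange-overhang and web parts.
C_f = 0.85 f'_c (b_f − b_w) h_f = 0.85 × 22.9 × (630 − 270) × 115 = 805851 N.
Remaining web compression depth: a_w = (T − C_f)/(0.85 f'_c b_w) = (1814400 − 805851)/(0.85 × 22.9 × 270) = 191.90 mm.
M_n = C_f(d − h_f/2) + (T − C_f)(d − a_w/2) = 805851 × (780 − 57.5) + 1008549 × (780 − 95.95) = 582.23 + 689.90 = 1272.13 × 10⁶ N·mm.
M_n = 1272.13 kN·m.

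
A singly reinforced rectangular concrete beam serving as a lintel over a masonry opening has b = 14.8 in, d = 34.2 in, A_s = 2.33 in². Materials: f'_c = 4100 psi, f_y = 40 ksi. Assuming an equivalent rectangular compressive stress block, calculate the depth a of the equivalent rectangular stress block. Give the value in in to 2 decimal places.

a ≈ 1.81 in

T = A_s f_y = 2.33 × 40 = 93.2 kips.
a = T/(0.85 f'_c b) = 93.2/(0.85 × 4.1 × 14.8) = 1.81 in.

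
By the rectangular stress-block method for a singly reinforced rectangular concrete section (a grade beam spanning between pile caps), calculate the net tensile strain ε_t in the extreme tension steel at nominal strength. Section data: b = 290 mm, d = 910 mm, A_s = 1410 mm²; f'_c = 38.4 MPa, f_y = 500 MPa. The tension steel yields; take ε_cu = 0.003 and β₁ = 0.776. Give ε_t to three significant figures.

a = A_s f_y/(0.85 f'_c b) = 74.48 mm.
β₁ = 0.776, so c = a/β₁ = 74.48/0.776 = 95.98 mm.
From the linear strain diagram with ε_cu = 0.003: ε_t = 0.003 (d − c)/c = 0.003 × (910 − 95.98)/95.98 = 0.0254.
Since ε_t ≥ 0.005, the section is tension-controlled.

ε_t ≈ 0.0254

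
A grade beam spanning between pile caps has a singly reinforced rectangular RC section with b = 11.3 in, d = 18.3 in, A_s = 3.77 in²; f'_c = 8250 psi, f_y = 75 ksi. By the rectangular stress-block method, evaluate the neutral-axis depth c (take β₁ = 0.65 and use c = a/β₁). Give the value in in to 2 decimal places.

c ≈ 5.49 in

T = A_s f_y = 3.77 × 75 = 282.75 kips.
a = T/(0.85 f'_c b) = 282.75/(0.85 × 8.25 × 11.3) = 3.5682 in.
With β₁ = 0.65, c = a/β₁ = 3.5682/0.65 = 5.49 in.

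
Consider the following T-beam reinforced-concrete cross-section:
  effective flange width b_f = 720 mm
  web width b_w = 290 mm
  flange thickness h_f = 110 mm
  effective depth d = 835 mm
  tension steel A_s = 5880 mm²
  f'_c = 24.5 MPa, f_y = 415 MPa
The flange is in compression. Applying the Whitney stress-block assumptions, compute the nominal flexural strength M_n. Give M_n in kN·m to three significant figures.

Tension: T = A_s f_y = 5880 × 415 = 2440200 N.
Try a within the flange: a = T/(0.85 f'_c b_f) = 2440200/(0.85 × 24.5 × 720) = 162.75 mm.
a = 162.75 > h_f = 110 mm: the block extends into the web. Split into flange-overhang and web parts.
C_f = 0.85 f'_c (b_f − b_w) h_f = 0.85 × 24.5 × (720 − 290) × 110 = 985023 N.
Remaining web compression depth: a_w = (T − C_f)/(0.85 f'_c b_w) = (2440200 − 985023)/(0.85 × 24.5 × 290) = 240.95 mm.
M_n = C_f(d − h_f/2) + (T − C_f)(d − a_w/2) = 985023 × (835 − 55) + 1455177 × (835 − 120.475) = 768.32 + 1039.76 = 1808.08 × 10⁶ N·mm.
M_n = 1808.08 kN·m.

M_n ≈ 1810 kN·m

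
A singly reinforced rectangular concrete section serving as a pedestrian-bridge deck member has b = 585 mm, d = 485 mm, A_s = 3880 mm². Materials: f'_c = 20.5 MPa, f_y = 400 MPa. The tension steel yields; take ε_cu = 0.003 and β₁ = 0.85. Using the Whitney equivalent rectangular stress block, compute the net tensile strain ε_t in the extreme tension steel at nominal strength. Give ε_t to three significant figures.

a = A_s f_y/(0.85 f'_c b) = 152.25 mm.
β₁ = 0.85, so c = a/β₁ = 152.25/0.85 = 179.12 mm.
From the linear strain diagram with ε_cu = 0.003: ε_t = 0.003 (d − c)/c = 0.003 × (485 − 179.12)/179.12 = 0.00512.
Since ε_t ≥ 0.005, the section is tension-controlled.

ε_t ≈ 0.00512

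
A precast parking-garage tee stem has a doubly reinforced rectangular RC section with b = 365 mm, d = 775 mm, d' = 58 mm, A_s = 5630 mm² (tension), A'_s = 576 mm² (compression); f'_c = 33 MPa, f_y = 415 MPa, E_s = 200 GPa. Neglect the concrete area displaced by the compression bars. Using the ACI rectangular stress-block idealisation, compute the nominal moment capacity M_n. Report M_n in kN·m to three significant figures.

Assume both tension and compression steel yield.
Net tension couple steel: A_s − A'_s = 5054 mm².
a = (A_s − A'_s) f_y / (0.85 f'_c b) = 2097410/(0.85 × 33 × 365) = 204.86 mm.
c = a/β₁ = 204.86/0.814 = 251.67 mm; ε'_s = 0.003(c − d')/c = 0.0023 ≥ f_y/E_s = 0.0021, so compression steel does yield.
M_n = (A_s − A'_s) f_y (d − a/2) + A'_s f_y (d − d') = [2097410 × (775 − 102.43) + 239040 × (775 − 58)] × 10⁻⁶ = 1410.66 + 171.39 = 1582.05 kN·m.

M_n ≈ 1580 kN·m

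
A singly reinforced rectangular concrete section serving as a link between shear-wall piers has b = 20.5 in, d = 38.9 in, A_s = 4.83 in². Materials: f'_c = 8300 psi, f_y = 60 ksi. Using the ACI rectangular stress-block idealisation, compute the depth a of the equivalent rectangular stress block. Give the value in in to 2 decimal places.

T = A_s f_y = 4.83 × 60 = 289.8 kips.
a = T/(0.85 f'_c b) = 289.8/(0.85 × 8.3 × 20.5) = 2.00 in.

a ≈ 2.00 in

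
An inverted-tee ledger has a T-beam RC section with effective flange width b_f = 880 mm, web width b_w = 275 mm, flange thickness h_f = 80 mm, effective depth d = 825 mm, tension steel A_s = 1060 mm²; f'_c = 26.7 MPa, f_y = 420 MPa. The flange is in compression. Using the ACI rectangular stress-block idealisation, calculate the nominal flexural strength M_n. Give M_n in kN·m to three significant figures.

Tension: T = A_s f_y = 1060 × 420 = 445200 N.
Try a within the flange: a = T/(0.85 f'_c b_f) = 445200/(0.85 × 26.7 × 880) = 22.29 mm.
Since a = 22.29 ≤ h_f = 80 mm, the stress block lies entirely in the flange; analyse as a rectangular beam of width b_f.
M_n = T(d − a/2) = 445200 × (825 − 11.145) = 362.33 × 10⁶ N·mm.
M_n = 362.33 kN·m.

M_n ≈ 362 kN·m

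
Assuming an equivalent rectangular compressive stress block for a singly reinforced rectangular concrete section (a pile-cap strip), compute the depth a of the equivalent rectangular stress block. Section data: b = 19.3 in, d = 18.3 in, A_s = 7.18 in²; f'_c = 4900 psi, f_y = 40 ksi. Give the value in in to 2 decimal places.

a ≈ 3.57 in

T = A_s f_y = 7.18 × 40 = 287.2 kips.
a = T/(0.85 f'_c b) = 287.2/(0.85 × 4.9 × 19.3) = 3.57 in.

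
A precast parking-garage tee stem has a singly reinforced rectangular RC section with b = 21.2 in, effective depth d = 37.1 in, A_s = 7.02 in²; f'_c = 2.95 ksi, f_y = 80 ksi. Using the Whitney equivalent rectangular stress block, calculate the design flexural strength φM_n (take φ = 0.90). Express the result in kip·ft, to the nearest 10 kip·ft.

T = A_s f_y = 7.02 × 80 = 561.6 kips.
a = T/(0.85 f'_c b) = 561.6/(0.85 × 2.95 × 21.2) = 10.565 in.
M_n = T(d − a/2) = 561.6 × (37.1 − 5.2825) = 17868.7 kip·in = 17868.7/12 = 1489.06 kip·ft.
φM_n = 0.90 × 1489.06 = 1340.15 kip·ft.

φM_n ≈ 1340 kip·ft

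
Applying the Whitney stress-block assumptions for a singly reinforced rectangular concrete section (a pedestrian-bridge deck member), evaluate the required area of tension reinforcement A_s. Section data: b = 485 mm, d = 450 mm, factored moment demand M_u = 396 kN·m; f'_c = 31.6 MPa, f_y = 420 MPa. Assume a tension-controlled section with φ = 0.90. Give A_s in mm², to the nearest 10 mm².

A_s ≈ 2560 mm²

M_n = M_u/φ = 396/0.90 = 440 kN·m.
With M_n = 0.85 f'_c a b (d − a/2), solve the quadratic for a:
a = d − √(d² − 2M_n/(0.85 f'_c b)) = 450 − √(450² − 2 × 440×10⁶/(0.85 × 31.6 × 485)) = 82.65 mm.
A_s = 0.85 f'_c a b / f_y = 0.85 × 31.6 × 82.65 × 485 / 420 = 2563.5 mm².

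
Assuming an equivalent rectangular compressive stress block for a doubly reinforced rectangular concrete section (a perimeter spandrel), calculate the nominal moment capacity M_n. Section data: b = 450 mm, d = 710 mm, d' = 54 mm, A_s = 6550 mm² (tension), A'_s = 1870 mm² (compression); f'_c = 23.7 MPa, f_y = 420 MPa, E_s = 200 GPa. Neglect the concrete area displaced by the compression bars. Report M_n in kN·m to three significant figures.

M_n ≈ 1700 kN·m

Assume both tension and compression steel yield.
Net tension couple steel: A_s − A'_s = 4680 mm².
a = (A_s − A'_s) f_y / (0.85 f'_c b) = 1965600/(0.85 × 23.7 × 450) = 216.83 mm.
c = a/β₁ = 216.83/0.85 = 255.09 mm; ε'_s = 0.003(c − d')/c = 0.0024 ≥ f_y/E_s = 0.0021, so compression steel does yield.
M_n = (A_s − A'_s) f_y (d − a/2) + A'_s f_y (d − d') = [1965600 × (710 − 108.415) + 785400 × (710 − 54)] × 10⁻⁶ = 1182.48 + 515.22 = 1697.70 kN·m.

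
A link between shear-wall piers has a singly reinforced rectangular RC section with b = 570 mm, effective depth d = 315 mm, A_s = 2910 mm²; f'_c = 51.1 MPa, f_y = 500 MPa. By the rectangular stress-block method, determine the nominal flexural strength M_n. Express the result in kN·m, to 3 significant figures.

T = A_s f_y = 2910 × 500 = 1455000 N = 1455 kN.
From C = T: a = T/(0.85 f'_c b) = 1455000/(0.85 × 51.1 × 570) = 58.77 mm.
M_n = T(d − a/2) = 1455 kN × (315 − 29.385) mm = 415.57 kN·m.

M_n ≈ 416 kN·m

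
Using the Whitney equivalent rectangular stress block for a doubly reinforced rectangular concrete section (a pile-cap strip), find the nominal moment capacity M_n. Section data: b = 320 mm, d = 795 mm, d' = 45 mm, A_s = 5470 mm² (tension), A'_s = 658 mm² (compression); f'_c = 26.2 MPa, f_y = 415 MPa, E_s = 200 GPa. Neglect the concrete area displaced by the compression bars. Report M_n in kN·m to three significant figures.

M_n ≈ 1510 kN·m

Assume both tension and compression steel yield.
Net tension couple steel: A_s − A'_s = 4812 mm².
a = (A_s − A'_s) f_y / (0.85 f'_c b) = 1996980/(0.85 × 26.2 × 320) = 280.22 mm.
c = a/β₁ = 280.22/0.85 = 329.67 mm; ε'_s = 0.003(c − d')/c = 0.0026 ≥ f_y/E_s = 0.0021, so compression steel does yield.
M_n = (A_s − A'_s) f_y (d − a/2) + A'_s f_y (d − d') = [1996980 × (795 − 140.11) + 273070 × (795 − 45)] × 10⁻⁶ = 1307.80 + 204.80 = 1512.60 kN·m.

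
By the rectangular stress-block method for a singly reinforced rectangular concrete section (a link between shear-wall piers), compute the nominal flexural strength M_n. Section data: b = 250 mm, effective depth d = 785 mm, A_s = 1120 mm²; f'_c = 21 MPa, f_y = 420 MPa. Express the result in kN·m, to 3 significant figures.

T = A_s f_y = 1120 × 420 = 470400 N = 470.4 kN.
From C = T: a = T/(0.85 f'_c b) = 470400/(0.85 × 21 × 250) = 105.41 mm.
M_n = T(d − a/2) = 470.4 kN × (785 − 52.705) mm = 344.47 kN·m.

M_n ≈ 344 kN·m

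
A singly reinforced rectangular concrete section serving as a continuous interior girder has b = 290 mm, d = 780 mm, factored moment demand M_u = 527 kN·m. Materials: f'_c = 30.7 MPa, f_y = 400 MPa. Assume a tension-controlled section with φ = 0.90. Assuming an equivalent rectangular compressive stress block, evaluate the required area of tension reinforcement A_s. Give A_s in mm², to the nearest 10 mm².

M_n = M_u/φ = 527/0.90 = 585.556 kN·m.
With M_n = 0.85 f'_c a b (d − a/2), solve the quadratic for a:
a = d − √(d² − 2M_n/(0.85 f'_c b)) = 780 − √(780² − 2 × 585.556×10⁶/(0.85 × 30.7 × 290)) = 106.47 mm.
A_s = 0.85 f'_c a b / f_y = 0.85 × 30.7 × 106.47 × 290 / 400 = 2014.3 mm².

A_s ≈ 2010 mm²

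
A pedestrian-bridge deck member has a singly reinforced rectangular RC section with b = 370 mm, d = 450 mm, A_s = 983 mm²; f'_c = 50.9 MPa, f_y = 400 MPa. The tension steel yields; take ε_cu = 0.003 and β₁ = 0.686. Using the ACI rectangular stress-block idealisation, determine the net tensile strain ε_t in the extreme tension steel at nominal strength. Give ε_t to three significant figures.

a = A_s f_y/(0.85 f'_c b) = 24.56 mm.
β₁ = 0.686, so c = a/β₁ = 24.56/0.686 = 35.80 mm.
From the linear strain diagram with ε_cu = 0.003: ε_t = 0.003 (d − c)/c = 0.003 × (450 − 35.80)/35.80 = 0.0347.
Since ε_t ≥ 0.005, the section is tension-controlled.

ε_t ≈ 0.0347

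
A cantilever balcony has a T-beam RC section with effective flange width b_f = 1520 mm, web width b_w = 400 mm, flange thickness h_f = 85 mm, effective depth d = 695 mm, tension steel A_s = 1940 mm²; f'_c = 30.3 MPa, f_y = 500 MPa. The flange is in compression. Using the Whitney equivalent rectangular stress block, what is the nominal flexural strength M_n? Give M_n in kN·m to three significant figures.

M_n ≈ 662 kN·m

Tension: T = A_s f_y = 1940 × 500 = 970000 N.
Try a within the flange: a = T/(0.85 f'_c b_f) = 970000/(0.85 × 30.3 × 1520) = 24.78 mm.
Since a = 24.78 ≤ h_f = 85 mm, the stress block lies entirely in the flange; analyse as a rectangular beam of width b_f.
M_n = T(d − a/2) = 970000 × (695 − 12.39) = 662.13 × 10⁶ N·mm.
M_n = 662.13 kN·m.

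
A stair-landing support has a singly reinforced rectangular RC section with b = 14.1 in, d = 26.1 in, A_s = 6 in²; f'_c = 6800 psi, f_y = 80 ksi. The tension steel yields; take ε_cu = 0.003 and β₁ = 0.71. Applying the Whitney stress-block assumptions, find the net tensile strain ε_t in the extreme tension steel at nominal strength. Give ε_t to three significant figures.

ε_t ≈ 0.00644

a = A_s f_y/(0.85 f'_c b) = 5.890 in.
β₁ = 0.71, so c = a/β₁ = 5.890/0.71 = 8.296 in.
From the linear strain diagram with ε_cu = 0.003: ε_t = 0.003 (d − c)/c = 0.003 × (26.1 − 8.296)/8.296 = 0.00644.
Since ε_t ≥ 0.005, the section is tension-controlled.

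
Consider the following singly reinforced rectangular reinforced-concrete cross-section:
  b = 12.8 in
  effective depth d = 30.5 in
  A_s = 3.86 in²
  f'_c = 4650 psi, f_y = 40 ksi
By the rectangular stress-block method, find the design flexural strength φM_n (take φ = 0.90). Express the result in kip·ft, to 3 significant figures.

φM_n ≈ 336 kip·ft

T = A_s f_y = 3.86 × 40 = 154.4 kips.
a = T/(0.85 f'_c b) = 154.4/(0.85 × 4.65 × 12.8) = 3.052 in.
M_n = T(d − a/2) = 154.4 × (30.5 − 1.526) = 4473.6 kip·in = 4473.6/12 = 372.80 kip·ft.
φM_n = 0.90 × 372.80 = 335.52 kip·ft.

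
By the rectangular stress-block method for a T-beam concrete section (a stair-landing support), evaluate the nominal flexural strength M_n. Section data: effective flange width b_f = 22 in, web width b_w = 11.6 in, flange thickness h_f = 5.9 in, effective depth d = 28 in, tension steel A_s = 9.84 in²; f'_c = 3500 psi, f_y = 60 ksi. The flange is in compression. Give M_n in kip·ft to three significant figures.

Tension: T = A_s f_y = 9.84 × 60 = 590.4 kips.
Try a within the flange: a = T/(0.85 f'_c b_f) = 590.4/(0.85 × 3.5 × 22) = 9.021 in.
a = 9.021 > h_f = 5.9 in: the block extends into the web. Split into flange-overhang and web parts.
C_f = 0.85 f'_c (b_f − b_w) h_f = 0.85 × 3.5 × (22 − 11.6) × 5.9 = 182.5 kips.
Remaining web compression depth: a_w = (T − C_f)/(0.85 f'_c b_w) = (590.4 − 182.5)/(0.85 × 3.5 × 11.6) = 11.820 in.
M_n = C_f(d − h_f/2) + (T − C_f)(d − a_w/2) = 182.5 × (28 − 2.95) + 407.9 × (28 − 5.91) = 4571.6 + 9010.5 = 13582.1 kip·in.
M_n = 13582.1/12 = 1131.84 kip·ft.

M_n ≈ 1130 kip·ft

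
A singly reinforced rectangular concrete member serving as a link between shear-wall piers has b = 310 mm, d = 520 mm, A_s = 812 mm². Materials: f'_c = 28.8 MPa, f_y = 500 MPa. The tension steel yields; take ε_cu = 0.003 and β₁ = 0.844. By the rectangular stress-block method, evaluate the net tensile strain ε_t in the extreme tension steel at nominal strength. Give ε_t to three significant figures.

ε_t ≈ 0.0216

a = A_s f_y/(0.85 f'_c b) = 53.50 mm.
β₁ = 0.844, so c = a/β₁ = 53.50/0.844 = 63.39 mm.
From the linear strain diagram with ε_cu = 0.003: ε_t = 0.003 (d − c)/c = 0.003 × (520 − 63.39)/63.39 = 0.0216.
Since ε_t ≥ 0.005, the section is tension-controlled.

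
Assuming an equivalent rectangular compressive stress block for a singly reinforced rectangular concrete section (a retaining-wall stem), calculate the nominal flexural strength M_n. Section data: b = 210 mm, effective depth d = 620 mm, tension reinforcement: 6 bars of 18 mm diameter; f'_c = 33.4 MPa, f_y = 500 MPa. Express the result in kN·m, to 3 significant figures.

A_s = 6 × 254 = 1524 mm².
T = A_s f_y = 1524 × 500 = 762000 N = 762 kN.
From C = T: a = T/(0.85 f'_c b) = 762000/(0.85 × 33.4 × 210) = 127.81 mm.
M_n = T(d − a/2) = 762 kN × (620 − 63.905) mm = 423.74 kN·m.

M_n ≈ 424 kN·m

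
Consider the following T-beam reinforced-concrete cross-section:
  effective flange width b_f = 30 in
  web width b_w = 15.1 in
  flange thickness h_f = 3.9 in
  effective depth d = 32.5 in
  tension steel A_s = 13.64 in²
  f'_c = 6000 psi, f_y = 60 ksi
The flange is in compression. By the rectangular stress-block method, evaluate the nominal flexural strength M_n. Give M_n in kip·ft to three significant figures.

M_n ≈ 2020 kip·ft

Tension: T = A_s f_y = 13.64 × 60 = 818.4 kips.
Try a within the flange: a = T/(0.85 f'_c b_f) = 818.4/(0.85 × 6 × 30) = 5.349 in.
a = 5.349 > h_f = 3.9 in: the block extends into the web. Split into flange-overhang and web parts.
C_f = 0.85 f'_c (b_f − b_w) h_f = 0.85 × 6 × (30 − 15.1) × 3.9 = 296.4 kips.
Remaining web compression depth: a_w = (T − C_f)/(0.85 f'_c b_w) = (818.4 − 296.4)/(0.85 × 6 × 15.1) = 6.778 in.
M_n = C_f(d − h_f/2) + (T − C_f)(d − a_w/2) = 296.4 × (32.5 − 1.95) + 522 × (32.5 − 3.389) = 9055.0 + 15195.9 = 24250.9 kip·in.
M_n = 24250.9/12 = 2020.91 kip·ft.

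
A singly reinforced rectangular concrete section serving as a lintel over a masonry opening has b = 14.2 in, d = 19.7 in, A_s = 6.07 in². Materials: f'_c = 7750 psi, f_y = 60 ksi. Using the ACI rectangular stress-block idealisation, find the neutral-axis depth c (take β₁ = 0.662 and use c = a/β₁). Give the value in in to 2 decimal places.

T = A_s f_y = 6.07 × 60 = 364.2 kips.
a = T/(0.85 f'_c b) = 364.2/(0.85 × 7.75 × 14.2) = 3.8934 in.
With β₁ = 0.662, c = a/β₁ = 3.8934/0.662 = 5.88 in.

c ≈ 5.88 in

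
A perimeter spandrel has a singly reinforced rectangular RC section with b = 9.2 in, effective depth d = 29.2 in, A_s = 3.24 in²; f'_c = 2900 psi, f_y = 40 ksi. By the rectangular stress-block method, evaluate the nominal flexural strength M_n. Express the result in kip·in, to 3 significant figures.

M_n ≈ 3410 kip·in

T = A_s f_y = 3.24 × 40 = 129.6 kips.
a = T/(0.85 f'_c b) = 129.6/(0.85 × 2.9 × 9.2) = 5.715 in.
M_n = T(d − a/2) = 129.6 × (29.2 − 2.8575) = 3414.0 kip·in.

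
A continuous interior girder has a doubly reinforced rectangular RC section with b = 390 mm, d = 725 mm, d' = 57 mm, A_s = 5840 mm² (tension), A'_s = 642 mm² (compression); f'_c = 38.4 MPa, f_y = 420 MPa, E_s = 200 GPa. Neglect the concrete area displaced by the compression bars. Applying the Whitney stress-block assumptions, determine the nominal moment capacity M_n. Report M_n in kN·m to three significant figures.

Assume both tension and compression steel yield.
Net tension couple steel: A_s − A'_s = 5198 mm².
a = (A_s − A'_s) f_y / (0.85 f'_c b) = 2183160/(0.85 × 38.4 × 390) = 171.50 mm.
c = a/β₁ = 171.50/0.776 = 221.01 mm; ε'_s = 0.003(c − d')/c = 0.0022 ≥ f_y/E_s = 0.0021, so compression steel does yield.
M_n = (A_s − A'_s) f_y (d − a/2) + A'_s f_y (d − d') = [2183160 × (725 − 85.75) + 269640 × (725 − 57)] × 10⁻⁶ = 1395.59 + 180.12 = 1575.71 kN·m.

M_n ≈ 1580 kN·m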